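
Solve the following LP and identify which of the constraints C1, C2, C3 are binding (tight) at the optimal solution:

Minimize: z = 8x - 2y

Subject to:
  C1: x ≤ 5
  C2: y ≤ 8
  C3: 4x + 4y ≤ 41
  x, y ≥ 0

At x = 0, y = 8, compute slack b - a·x for each constraint:
  C1: 5 − 0 = 5  (slack)
  C2: 8 − 8 = 0  (binding)
  C3: 41 − 32 = 9  (slack)

Optimal: x = 0, y = 8
Binding: C2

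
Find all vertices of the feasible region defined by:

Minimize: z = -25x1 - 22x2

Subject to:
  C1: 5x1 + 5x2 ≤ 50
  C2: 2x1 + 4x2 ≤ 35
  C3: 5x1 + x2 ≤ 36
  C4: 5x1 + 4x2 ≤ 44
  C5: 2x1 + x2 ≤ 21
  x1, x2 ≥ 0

(0, 0), (7.2, 0), (6.667, 2.667), (4, 6), (2.5, 7.5), (0, 8.75)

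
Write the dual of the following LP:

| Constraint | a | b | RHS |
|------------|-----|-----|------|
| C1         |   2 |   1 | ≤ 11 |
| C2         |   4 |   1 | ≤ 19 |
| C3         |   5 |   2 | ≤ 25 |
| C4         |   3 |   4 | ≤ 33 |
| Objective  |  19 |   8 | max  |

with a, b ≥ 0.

Primal max cᵀx s.t. Ax ≤ b, x ≥ 0  →  Dual min bᵀy s.t. Aᵀy ≥ c, y ≥ 0.

Minimize: z = 11y1 + 19y2 + 25y3 + 33y4

Subject to:
  2y1 + 4y2 + 5y3 + 3y4 ≥ 19
  y1 + y2 + 2y3 + 4y4 ≥ 8
  y1, y2, y3, y4 ≥ 0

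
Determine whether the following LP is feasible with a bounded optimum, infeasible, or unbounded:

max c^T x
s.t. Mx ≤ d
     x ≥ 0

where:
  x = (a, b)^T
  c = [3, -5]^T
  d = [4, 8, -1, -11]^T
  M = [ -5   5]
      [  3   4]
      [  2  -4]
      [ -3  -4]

Infeasible (no feasible solution exists)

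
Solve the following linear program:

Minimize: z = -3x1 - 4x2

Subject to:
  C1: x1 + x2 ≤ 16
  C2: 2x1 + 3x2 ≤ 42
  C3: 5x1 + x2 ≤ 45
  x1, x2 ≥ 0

Evaluate the objective at each vertex of the feasible region:
  z(0, 0) = 0
  z(9, 0) = -27
  z(7.25, 8.75) = -56.75
  z(6, 10) = -58  ←
  z(0, 14) = -56
The minimum is at x1 = 6, x2 = 10.

x1 = 6, x2 = 10, z = -58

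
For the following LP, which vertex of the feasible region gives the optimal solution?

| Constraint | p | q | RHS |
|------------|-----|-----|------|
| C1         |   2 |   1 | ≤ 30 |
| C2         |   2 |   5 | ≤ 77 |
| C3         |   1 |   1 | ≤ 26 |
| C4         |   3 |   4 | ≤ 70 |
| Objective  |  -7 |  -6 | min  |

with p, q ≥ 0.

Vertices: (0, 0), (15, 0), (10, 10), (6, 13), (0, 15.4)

Evaluate the objective at each vertex of the feasible region:
  z(0, 0) = 0
  z(15, 0) = -105
  z(10, 10) = -130  ←
  z(6, 13) = -120
  z(0, 15.4) = -92.4
The minimum is at p = 10, q = 10.

(10, 10)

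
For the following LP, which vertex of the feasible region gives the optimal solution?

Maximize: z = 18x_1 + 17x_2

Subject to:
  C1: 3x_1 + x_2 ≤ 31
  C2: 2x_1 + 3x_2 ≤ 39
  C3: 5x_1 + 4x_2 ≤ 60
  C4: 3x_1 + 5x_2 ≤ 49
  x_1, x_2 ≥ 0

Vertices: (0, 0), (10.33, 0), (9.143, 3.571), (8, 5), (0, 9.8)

Evaluate the objective at each vertex of the feasible region:
  z(0, 0) = 0
  z(10.33, 0) = 186
  z(9.143, 3.571) = 225.3
  z(8, 5) = 229  ←
  z(0, 9.8) = 166.6
The maximum is at x_1 = 8, x_2 = 5.

(8, 5)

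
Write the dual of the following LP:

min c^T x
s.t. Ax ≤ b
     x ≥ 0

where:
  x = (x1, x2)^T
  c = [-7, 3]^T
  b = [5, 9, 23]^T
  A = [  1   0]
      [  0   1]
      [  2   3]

Primal min cᵀx s.t. Ax ≤ b, x ≥ 0  →  Dual max −bᵀy s.t. Aᵀy ≥ −c, y ≥ 0.

Maximize: z = -5y1 - 9y2 - 23y3

Subject to:
  y1 + 2y3 ≥ 7
  y2 + 3y3 ≥ -3
  y1, y2, y3 ≥ 0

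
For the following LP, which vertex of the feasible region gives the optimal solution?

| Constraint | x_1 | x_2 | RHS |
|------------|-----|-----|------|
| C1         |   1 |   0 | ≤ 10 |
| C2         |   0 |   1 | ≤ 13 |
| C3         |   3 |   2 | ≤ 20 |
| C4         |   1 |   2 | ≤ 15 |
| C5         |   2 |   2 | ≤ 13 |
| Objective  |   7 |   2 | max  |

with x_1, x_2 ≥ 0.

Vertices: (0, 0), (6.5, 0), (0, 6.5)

Evaluate the objective at each vertex of the feasible region:
  z(0, 0) = 0
  z(6.5, 0) = 45.5  ←
  z(0, 6.5) = 13
The maximum is at x_1 = 6.5, x_2 = 0.

(6.5, 0)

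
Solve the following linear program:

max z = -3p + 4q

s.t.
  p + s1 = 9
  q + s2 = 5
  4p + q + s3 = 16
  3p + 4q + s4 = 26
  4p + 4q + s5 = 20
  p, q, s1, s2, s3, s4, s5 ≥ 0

Evaluate the objective at each vertex of the feasible region:
  z(0, 0) = 0
  z(4, 0) = -12
  z(3.667, 1.333) = -5.667
  z(0, 5) = 20  ←
The maximum is at p = 0, q = 5.

p = 0, q = 5, z = 20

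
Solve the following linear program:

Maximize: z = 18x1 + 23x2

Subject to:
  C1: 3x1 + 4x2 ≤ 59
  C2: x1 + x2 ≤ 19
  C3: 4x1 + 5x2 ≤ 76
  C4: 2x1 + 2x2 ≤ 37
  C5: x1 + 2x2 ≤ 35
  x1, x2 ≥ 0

Evaluate the objective at each vertex of the feasible region:
  z(0, 0) = 0
  z(18.5, 0) = 333
  z(16.5, 2) = 343
  z(9, 8) = 346  ←
  z(0, 14.75) = 339.2
The maximum is at x1 = 9, x2 = 8.

x1 = 9, x2 = 8, z = 346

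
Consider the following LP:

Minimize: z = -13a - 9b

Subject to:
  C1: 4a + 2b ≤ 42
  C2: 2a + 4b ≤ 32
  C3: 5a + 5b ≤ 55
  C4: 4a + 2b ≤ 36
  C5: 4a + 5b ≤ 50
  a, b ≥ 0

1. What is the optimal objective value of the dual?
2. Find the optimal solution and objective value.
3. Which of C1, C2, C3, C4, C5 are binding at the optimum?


1. -127
2. a = 7, b = 4, z = -127
3. C3, C4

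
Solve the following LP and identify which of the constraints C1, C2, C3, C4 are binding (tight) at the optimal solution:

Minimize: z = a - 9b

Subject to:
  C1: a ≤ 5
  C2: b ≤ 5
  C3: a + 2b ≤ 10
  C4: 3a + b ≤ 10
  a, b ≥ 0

At a = 0, b = 5, compute slack b - a·x for each constraint:
  C1: 5 − 0 = 5  (slack)
  C2: 5 − 5 = 0  (binding)
  C3: 10 − 10 = 0  (binding)
  C4: 10 − 5 = 5  (slack)

Optimal: a = 0, b = 5
Binding: C2, C3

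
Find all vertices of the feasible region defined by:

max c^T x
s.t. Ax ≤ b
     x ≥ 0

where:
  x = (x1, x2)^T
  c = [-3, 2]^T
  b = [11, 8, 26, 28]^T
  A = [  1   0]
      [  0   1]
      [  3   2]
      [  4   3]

(0, 0), (7, 0), (1, 8), (0, 8)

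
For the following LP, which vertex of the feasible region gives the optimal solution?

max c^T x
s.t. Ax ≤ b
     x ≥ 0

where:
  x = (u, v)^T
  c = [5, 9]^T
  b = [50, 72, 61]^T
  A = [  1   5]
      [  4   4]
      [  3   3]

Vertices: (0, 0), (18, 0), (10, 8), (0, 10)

Evaluate the objective at each vertex of the feasible region:
  z(0, 0) = 0
  z(18, 0) = 90
  z(10, 8) = 122  ←
  z(0, 10) = 90
The maximum is at u = 10, v = 8.

(10, 8)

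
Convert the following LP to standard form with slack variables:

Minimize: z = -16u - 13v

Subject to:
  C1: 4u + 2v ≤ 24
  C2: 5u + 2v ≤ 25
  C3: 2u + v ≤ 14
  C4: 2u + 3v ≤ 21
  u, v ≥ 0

min z = -16u - 13v

s.t.
  4u + 2v + s1 = 24
  5u + 2v + s2 = 25
  2u + v + s3 = 14
  2u + 3v + s4 = 21
  u, v, s1, s2, s3, s4 ≥ 0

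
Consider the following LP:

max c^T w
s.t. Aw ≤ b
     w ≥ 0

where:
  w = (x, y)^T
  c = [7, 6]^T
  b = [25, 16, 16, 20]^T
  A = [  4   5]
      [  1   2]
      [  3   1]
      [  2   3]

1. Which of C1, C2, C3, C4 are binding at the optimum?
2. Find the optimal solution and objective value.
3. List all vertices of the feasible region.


1. C1, C3
2. x = 5, y = 1, z = 41
3. (0, 0), (5.333, 0), (5, 1), (0, 5)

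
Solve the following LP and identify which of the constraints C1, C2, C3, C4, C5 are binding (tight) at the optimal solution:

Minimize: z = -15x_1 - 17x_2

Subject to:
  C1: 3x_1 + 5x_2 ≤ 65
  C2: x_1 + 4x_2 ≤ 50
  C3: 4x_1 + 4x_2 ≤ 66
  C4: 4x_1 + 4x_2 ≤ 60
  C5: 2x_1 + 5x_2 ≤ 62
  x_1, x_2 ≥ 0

At x_1 = 5, x_2 = 10, compute slack b - a·x for each constraint:
  C1: 65 − 65 = 0  (binding)
  C2: 50 − 45 = 5  (slack)
  C3: 66 − 60 = 6  (slack)
  C4: 60 − 60 = 0  (binding)
  C5: 62 − 60 = 2  (slack)

Optimal: x_1 = 5, x_2 = 10
Binding: C1, C4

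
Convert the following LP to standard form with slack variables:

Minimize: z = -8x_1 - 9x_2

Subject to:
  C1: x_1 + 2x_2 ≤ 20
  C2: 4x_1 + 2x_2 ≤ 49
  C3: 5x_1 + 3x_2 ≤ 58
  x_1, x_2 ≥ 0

min z = -8x_1 - 9x_2

s.t.
  x_1 + 2x_2 + s1 = 20
  4x_1 + 2x_2 + s2 = 49
  5x_1 + 3x_2 + s3 = 58
  x_1, x_2, s1, s2, s3 ≥ 0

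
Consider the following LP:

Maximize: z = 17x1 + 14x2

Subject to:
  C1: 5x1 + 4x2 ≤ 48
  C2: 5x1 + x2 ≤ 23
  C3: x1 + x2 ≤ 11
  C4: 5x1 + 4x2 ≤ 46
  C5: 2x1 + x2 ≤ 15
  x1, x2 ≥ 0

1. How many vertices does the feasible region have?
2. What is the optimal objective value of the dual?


1. 5
2. 160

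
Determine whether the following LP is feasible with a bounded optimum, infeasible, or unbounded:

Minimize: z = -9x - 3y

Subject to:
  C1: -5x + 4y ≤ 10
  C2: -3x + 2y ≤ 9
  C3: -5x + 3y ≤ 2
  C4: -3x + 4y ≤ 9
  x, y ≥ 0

Unbounded (objective can decrease without bound)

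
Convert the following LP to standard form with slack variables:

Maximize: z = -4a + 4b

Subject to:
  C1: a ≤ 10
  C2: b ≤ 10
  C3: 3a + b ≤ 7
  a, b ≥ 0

max z = -4a + 4b

s.t.
  a + s1 = 10
  b + s2 = 10
  3a + b + s3 = 7
  a, b, s1, s2, s3 ≥ 0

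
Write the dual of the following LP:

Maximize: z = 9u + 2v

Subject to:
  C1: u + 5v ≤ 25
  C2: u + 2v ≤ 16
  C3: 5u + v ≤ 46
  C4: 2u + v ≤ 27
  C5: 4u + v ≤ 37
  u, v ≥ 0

Primal max cᵀx s.t. Ax ≤ b, x ≥ 0  →  Dual min bᵀy s.t. Aᵀy ≥ c, y ≥ 0.

Minimize: z = 25y1 + 16y2 + 46y3 + 27y4 + 37y5

Subject to:
  y1 + y2 + 5y3 + 2y4 + 4y5 ≥ 9
  5y1 + 2y2 + y3 + y4 + y5 ≥ 2
  y1, y2, y3, y4, y5 ≥ 0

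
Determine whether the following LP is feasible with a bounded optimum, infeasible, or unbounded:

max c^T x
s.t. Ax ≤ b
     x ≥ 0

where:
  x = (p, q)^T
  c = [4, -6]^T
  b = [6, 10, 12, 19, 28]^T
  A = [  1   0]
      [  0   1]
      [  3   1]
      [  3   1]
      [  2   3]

Feasible with a bounded optimal solution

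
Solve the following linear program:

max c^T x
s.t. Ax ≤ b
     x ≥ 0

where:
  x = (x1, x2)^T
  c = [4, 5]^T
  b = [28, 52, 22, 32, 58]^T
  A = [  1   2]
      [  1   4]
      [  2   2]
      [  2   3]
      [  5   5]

Evaluate the objective at each vertex of the feasible region:
  z(0, 0) = 0
  z(11, 0) = 44
  z(1, 10) = 54  ←
  z(0, 10.67) = 53.33
The maximum is at x1 = 1, x2 = 10.

x1 = 1, x2 = 10, z = 54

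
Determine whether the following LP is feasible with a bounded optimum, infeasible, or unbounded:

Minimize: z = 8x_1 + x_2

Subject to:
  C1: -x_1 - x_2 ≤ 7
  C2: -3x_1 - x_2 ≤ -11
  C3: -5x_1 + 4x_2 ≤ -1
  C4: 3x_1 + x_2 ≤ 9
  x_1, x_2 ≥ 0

Infeasible (no feasible solution exists)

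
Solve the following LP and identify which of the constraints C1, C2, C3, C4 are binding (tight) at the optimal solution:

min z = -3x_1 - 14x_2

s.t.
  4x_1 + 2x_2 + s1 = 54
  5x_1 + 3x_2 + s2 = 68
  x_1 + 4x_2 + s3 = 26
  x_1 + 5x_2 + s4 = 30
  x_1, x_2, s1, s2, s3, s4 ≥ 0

At x_1 = 10, x_2 = 4, compute slack b - a·x for each constraint:
  C1: 54 − 48 = 6  (slack)
  C2: 68 − 62 = 6  (slack)
  C3: 26 − 26 = 0  (binding)
  C4: 30 − 30 = 0  (binding)

Optimal: x_1 = 10, x_2 = 4
Binding: C3, C4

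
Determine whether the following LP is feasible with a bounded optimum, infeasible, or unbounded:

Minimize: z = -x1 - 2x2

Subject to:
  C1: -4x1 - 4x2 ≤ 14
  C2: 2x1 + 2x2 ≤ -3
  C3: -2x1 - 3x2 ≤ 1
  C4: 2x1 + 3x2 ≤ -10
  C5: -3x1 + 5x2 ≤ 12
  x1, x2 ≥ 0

Infeasible (no feasible solution exists)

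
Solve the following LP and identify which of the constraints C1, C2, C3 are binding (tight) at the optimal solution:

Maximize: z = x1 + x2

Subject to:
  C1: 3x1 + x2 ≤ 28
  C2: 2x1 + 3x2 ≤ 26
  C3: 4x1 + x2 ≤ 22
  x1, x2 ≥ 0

At x1 = 4, x2 = 6, compute slack b - a·x for each constraint:
  C1: 28 − 18 = 10  (slack)
  C2: 26 − 26 = 0  (binding)
  C3: 22 − 22 = 0  (binding)

Optimal: x1 = 4, x2 = 6
Binding: C2, C3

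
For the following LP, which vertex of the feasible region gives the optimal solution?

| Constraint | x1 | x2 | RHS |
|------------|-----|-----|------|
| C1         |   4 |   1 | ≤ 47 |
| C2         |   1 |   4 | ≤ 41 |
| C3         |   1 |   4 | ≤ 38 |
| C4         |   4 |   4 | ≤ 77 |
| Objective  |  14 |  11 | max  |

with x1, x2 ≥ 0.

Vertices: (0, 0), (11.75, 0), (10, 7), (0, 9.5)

Evaluate the objective at each vertex of the feasible region:
  z(0, 0) = 0
  z(11.75, 0) = 164.5
  z(10, 7) = 217  ←
  z(0, 9.5) = 104.5
The maximum is at x1 = 10, x2 = 7.

(10, 7)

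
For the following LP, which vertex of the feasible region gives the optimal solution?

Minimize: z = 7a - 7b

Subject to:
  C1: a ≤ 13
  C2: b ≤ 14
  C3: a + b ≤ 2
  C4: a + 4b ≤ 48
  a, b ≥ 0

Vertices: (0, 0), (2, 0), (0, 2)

Evaluate the objective at each vertex of the feasible region:
  z(0, 0) = 0
  z(2, 0) = 14
  z(0, 2) = -14  ←
The minimum is at a = 0, b = 2.

(0, 2)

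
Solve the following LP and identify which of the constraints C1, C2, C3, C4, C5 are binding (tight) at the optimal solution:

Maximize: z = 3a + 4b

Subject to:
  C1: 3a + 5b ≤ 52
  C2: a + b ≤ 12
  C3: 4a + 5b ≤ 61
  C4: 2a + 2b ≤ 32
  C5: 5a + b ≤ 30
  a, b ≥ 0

At a = 4, b = 8, compute slack b - a·x for each constraint:
  C1: 52 − 52 = 0  (binding)
  C2: 12 − 12 = 0  (binding)
  C3: 61 − 56 = 5  (slack)
  C4: 32 − 24 = 8  (slack)
  C5: 30 − 28 = 2  (slack)

Optimal: a = 4, b = 8
Binding: C1, C2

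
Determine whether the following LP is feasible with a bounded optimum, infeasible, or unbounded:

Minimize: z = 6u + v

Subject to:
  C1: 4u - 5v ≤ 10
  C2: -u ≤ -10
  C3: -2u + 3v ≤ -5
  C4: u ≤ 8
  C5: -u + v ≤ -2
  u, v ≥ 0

Infeasible (no feasible solution exists)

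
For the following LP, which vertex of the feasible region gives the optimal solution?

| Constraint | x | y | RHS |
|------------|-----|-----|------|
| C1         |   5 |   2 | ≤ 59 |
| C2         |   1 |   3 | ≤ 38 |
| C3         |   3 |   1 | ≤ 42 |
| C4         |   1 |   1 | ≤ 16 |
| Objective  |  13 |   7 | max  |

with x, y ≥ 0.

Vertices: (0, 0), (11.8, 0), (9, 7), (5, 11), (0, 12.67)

Evaluate the objective at each vertex of the feasible region:
  z(0, 0) = 0
  z(11.8, 0) = 153.4
  z(9, 7) = 166  ←
  z(5, 11) = 142
  z(0, 12.67) = 88.67
The maximum is at x = 9, y = 7.

(9, 7)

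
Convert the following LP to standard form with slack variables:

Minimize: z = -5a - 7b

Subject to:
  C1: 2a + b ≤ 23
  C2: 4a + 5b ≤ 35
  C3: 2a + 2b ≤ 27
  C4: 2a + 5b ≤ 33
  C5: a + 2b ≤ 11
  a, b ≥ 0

min z = -5a - 7b

s.t.
  2a + b + s1 = 23
  4a + 5b + s2 = 35
  2a + 2b + s3 = 27
  2a + 5b + s4 = 33
  a + 2b + s5 = 11
  a, b, s1, s2, s3, s4, s5 ≥ 0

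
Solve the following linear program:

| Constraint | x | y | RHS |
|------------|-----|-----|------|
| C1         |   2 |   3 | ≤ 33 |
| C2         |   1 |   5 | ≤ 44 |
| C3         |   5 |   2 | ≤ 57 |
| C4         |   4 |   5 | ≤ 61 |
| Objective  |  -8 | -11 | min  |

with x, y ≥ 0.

Evaluate the objective at each vertex of the feasible region:
  z(0, 0) = 0
  z(11.4, 0) = -91.2
  z(9.588, 4.529) = -126.5
  z(9, 5) = -127  ←
  z(4.714, 7.857) = -124.1
  z(0, 8.8) = -96.8
The minimum is at x = 9, y = 5.

x = 9, y = 5, z = -127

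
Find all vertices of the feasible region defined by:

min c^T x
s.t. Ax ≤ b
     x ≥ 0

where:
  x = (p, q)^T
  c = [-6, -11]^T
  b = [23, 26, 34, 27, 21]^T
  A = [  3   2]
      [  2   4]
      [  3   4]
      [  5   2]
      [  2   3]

(0, 0), (5.4, 0), (3.545, 4.636), (3, 5), (0, 6.5)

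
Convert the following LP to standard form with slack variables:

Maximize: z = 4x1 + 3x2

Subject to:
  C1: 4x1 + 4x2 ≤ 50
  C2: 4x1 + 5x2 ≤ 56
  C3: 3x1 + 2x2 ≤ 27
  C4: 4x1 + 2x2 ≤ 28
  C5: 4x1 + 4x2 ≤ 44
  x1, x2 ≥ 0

max z = 4x1 + 3x2

s.t.
  4x1 + 4x2 + s1 = 50
  4x1 + 5x2 + s2 = 56
  3x1 + 2x2 + s3 = 27
  4x1 + 2x2 + s4 = 28
  4x1 + 4x2 + s5 = 44
  x1, x2, s1, s2, s3, s4, s5 ≥ 0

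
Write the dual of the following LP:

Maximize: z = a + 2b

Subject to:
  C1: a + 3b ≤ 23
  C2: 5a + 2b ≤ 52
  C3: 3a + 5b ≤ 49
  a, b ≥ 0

Primal max cᵀx s.t. Ax ≤ b, x ≥ 0  →  Dual min bᵀy s.t. Aᵀy ≥ c, y ≥ 0.

Minimize: z = 23y1 + 52y2 + 49y3

Subject to:
  y1 + 5y2 + 3y3 ≥ 1
  3y1 + 2y2 + 5y3 ≥ 2
  y1, y2, y3 ≥ 0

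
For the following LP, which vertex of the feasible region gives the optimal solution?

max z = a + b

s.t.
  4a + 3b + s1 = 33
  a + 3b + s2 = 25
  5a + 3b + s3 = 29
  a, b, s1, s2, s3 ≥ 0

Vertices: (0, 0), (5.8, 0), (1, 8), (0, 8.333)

Evaluate the objective at each vertex of the feasible region:
  z(0, 0) = 0
  z(5.8, 0) = 5.8
  z(1, 8) = 9  ←
  z(0, 8.333) = 8.333
The maximum is at a = 1, b = 8.

(1, 8)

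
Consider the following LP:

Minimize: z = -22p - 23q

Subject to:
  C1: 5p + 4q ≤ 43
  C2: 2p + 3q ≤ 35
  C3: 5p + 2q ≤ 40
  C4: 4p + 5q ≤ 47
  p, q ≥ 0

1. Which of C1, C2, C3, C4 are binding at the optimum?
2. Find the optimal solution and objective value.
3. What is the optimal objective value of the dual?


1. C1, C4
2. p = 3, q = 7, z = -227
3. -227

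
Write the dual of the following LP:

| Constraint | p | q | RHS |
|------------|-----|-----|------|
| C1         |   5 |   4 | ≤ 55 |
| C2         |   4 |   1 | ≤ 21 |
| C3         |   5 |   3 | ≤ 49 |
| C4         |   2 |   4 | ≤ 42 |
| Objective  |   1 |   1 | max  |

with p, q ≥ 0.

Primal max cᵀx s.t. Ax ≤ b, x ≥ 0  →  Dual min bᵀy s.t. Aᵀy ≥ c, y ≥ 0.

Minimize: z = 55y1 + 21y2 + 49y3 + 42y4

Subject to:
  5y1 + 4y2 + 5y3 + 2y4 ≥ 1
  4y1 + y2 + 3y3 + 4y4 ≥ 1
  y1, y2, y3, y4 ≥ 0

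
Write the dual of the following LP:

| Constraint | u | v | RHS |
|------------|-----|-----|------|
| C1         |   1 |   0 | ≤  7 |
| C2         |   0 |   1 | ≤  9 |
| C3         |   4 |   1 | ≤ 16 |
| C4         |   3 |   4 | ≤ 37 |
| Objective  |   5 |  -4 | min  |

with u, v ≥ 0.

Primal min cᵀx s.t. Ax ≤ b, x ≥ 0  →  Dual max −bᵀy s.t. Aᵀy ≥ −c, y ≥ 0.

Maximize: z = -7y1 - 9y2 - 16y3 - 37y4

Subject to:
  y1 + 4y3 + 3y4 ≥ -5
  y2 + y3 + 4y4 ≥ 4
  y1, y2, y3, y4 ≥ 0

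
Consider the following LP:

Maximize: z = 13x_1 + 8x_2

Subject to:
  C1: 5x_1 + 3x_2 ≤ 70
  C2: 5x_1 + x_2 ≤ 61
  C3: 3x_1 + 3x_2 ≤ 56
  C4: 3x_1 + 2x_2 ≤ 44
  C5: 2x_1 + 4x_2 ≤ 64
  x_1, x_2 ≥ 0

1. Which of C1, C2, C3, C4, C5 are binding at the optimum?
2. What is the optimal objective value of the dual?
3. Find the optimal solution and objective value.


1. C1, C4
2. 184
3. x_1 = 8, x_2 = 10, z = 184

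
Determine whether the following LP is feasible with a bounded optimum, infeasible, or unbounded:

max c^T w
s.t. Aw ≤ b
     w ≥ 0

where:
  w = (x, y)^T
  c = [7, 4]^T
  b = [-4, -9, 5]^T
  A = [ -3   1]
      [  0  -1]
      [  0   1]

Infeasible (no feasible solution exists)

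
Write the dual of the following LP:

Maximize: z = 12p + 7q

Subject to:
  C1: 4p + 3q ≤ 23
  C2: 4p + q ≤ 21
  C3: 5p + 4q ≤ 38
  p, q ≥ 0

Primal max cᵀx s.t. Ax ≤ b, x ≥ 0  →  Dual min bᵀy s.t. Aᵀy ≥ c, y ≥ 0.

Minimize: z = 23y1 + 21y2 + 38y3

Subject to:
  4y1 + 4y2 + 5y3 ≥ 12
  3y1 + y2 + 4y3 ≥ 7
  y1, y2, y3 ≥ 0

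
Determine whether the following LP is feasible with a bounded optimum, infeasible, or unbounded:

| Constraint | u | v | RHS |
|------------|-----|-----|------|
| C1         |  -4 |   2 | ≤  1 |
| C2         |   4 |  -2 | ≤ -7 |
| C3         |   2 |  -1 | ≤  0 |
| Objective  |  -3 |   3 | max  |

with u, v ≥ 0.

Infeasible (no feasible solution exists)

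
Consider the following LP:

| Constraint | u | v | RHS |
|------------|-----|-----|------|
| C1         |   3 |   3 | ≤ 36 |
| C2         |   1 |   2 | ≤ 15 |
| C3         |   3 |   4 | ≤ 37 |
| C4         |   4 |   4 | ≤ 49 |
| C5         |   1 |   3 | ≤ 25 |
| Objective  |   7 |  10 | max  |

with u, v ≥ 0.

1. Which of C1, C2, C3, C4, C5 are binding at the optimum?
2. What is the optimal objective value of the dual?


1. C2, C3
2. 89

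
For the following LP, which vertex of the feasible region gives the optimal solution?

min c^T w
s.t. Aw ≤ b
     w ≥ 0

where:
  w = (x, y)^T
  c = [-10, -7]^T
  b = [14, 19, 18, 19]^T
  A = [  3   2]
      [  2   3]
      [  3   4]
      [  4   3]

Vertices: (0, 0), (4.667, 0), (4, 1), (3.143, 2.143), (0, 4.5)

Evaluate the objective at each vertex of the feasible region:
  z(0, 0) = 0
  z(4.667, 0) = -46.67
  z(4, 1) = -47  ←
  z(3.143, 2.143) = -46.43
  z(0, 4.5) = -31.5
The minimum is at x = 4, y = 1.

(4, 1)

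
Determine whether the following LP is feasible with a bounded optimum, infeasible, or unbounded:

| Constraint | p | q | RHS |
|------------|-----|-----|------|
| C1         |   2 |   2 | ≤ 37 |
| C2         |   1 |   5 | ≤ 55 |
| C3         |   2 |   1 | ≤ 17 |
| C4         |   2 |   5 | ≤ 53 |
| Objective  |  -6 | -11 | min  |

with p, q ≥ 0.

Feasible with a bounded optimal solution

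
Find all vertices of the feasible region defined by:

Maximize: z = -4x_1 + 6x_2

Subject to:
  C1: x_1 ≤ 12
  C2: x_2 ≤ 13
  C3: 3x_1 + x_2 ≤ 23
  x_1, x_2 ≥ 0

(0, 0), (7.667, 0), (3.333, 13), (0, 13)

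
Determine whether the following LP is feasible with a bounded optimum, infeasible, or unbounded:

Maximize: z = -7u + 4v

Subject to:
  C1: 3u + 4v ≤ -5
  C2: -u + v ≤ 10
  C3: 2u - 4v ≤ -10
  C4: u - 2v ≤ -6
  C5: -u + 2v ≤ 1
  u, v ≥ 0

Infeasible (no feasible solution exists)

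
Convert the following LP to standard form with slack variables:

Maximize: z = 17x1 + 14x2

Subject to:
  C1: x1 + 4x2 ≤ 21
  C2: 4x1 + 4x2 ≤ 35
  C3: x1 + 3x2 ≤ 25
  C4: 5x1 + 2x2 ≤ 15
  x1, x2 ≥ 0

max z = 17x1 + 14x2

s.t.
  x1 + 4x2 + s1 = 21
  4x1 + 4x2 + s2 = 35
  x1 + 3x2 + s3 = 25
  5x1 + 2x2 + s4 = 15
  x1, x2, s1, s2, s3, s4 ≥ 0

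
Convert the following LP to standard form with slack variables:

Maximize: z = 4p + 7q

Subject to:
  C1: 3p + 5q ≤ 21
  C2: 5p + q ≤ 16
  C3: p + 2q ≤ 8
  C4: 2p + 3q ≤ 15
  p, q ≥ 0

max z = 4p + 7q

s.t.
  3p + 5q + s1 = 21
  5p + q + s2 = 16
  p + 2q + s3 = 8
  2p + 3q + s4 = 15
  p, q, s1, s2, s3, s4 ≥ 0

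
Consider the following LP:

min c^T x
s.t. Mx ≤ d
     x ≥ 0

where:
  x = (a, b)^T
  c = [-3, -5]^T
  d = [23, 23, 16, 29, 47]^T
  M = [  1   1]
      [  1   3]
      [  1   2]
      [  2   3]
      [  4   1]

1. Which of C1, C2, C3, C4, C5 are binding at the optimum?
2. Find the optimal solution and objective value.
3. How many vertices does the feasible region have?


1. C3, C4
2. a = 10, b = 3, z = -45
3. 6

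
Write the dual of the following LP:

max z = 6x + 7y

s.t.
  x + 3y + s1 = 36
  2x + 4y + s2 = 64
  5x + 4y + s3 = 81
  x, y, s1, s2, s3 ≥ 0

Primal max cᵀx s.t. Ax ≤ b, x ≥ 0  →  Dual min bᵀy s.t. Aᵀy ≥ c, y ≥ 0.

Minimize: z = 36y1 + 64y2 + 81y3

Subject to:
  y1 + 2y2 + 5y3 ≥ 6
  3y1 + 4y2 + 4y3 ≥ 7
  y1, y2, y3 ≥ 0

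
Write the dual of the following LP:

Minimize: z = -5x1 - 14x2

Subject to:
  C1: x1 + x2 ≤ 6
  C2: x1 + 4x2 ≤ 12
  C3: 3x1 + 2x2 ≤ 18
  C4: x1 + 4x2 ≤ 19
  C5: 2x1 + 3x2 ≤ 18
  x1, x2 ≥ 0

Primal min cᵀx s.t. Ax ≤ b, x ≥ 0  →  Dual max −bᵀy s.t. Aᵀy ≥ −c, y ≥ 0.

Maximize: z = -6y1 - 12y2 - 18y3 - 19y4 - 18y5

Subject to:
  y1 + y2 + 3y3 + y4 + 2y5 ≥ 5
  y1 + 4y2 + 2y3 + 4y4 + 3y5 ≥ 14
  y1, y2, y3, y4, y5 ≥ 0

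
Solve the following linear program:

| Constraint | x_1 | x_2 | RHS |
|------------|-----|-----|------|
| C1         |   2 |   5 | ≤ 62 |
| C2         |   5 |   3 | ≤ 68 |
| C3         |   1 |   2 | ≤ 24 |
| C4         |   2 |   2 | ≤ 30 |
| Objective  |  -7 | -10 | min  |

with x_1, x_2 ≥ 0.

Evaluate the objective at each vertex of the feasible region:
  z(0, 0) = 0
  z(13.6, 0) = -95.2
  z(11.5, 3.5) = -115.5
  z(6, 9) = -132  ←
  z(0, 12) = -120
The minimum is at x_1 = 6, x_2 = 9.

x_1 = 6, x_2 = 9, z = -132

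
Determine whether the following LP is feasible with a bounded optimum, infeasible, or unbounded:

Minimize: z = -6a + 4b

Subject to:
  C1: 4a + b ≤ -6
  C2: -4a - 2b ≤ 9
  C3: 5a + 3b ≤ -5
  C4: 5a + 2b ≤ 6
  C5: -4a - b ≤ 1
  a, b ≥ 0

Infeasible (no feasible solution exists)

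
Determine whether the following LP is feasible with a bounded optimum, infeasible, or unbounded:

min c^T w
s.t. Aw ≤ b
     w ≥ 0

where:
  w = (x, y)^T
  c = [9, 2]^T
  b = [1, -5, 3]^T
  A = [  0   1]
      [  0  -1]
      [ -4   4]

Infeasible (no feasible solution exists)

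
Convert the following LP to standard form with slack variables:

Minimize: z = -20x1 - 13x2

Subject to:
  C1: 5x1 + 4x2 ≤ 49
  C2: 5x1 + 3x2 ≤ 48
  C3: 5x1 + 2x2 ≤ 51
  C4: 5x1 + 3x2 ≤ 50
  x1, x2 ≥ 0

min z = -20x1 - 13x2

s.t.
  5x1 + 4x2 + s1 = 49
  5x1 + 3x2 + s2 = 48
  5x1 + 2x2 + s3 = 51
  5x1 + 3x2 + s4 = 50
  x1, x2, s1, s2, s3, s4 ≥ 0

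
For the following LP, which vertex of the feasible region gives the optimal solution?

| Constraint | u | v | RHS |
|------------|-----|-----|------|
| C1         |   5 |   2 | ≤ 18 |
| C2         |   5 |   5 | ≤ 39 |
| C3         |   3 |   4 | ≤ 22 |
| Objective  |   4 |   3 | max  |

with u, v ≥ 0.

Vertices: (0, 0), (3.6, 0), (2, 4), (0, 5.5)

Evaluate the objective at each vertex of the feasible region:
  z(0, 0) = 0
  z(3.6, 0) = 14.4
  z(2, 4) = 20  ←
  z(0, 5.5) = 16.5
The maximum is at u = 2, v = 4.

(2, 4)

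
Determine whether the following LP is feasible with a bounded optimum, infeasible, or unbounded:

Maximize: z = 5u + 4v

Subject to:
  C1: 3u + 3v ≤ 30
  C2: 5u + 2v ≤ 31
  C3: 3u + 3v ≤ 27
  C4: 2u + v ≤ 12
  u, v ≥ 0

Feasible with a bounded optimal solution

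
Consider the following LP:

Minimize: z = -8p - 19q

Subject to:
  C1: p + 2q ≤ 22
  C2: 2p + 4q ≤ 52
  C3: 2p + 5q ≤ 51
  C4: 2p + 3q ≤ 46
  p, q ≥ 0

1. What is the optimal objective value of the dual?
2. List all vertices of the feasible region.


1. -197
2. (0, 0), (22, 0), (8, 7), (0, 10.2)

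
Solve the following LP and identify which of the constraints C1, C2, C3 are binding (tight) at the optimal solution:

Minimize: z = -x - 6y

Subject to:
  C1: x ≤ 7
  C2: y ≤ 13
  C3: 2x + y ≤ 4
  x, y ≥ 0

At x = 0, y = 4, compute slack b - a·x for each constraint:
  C1: 7 − 0 = 7  (slack)
  C2: 13 − 4 = 9  (slack)
  C3: 4 − 4 = 0  (binding)

Optimal: x = 0, y = 4
Binding: C3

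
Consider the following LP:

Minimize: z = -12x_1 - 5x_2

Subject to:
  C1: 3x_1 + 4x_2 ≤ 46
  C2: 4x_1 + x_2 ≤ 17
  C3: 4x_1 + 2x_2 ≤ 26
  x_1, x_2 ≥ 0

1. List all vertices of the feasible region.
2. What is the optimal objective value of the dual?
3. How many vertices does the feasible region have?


1. (0, 0), (4.25, 0), (2, 9), (1.2, 10.6), (0, 11.5)
2. -69
3. 5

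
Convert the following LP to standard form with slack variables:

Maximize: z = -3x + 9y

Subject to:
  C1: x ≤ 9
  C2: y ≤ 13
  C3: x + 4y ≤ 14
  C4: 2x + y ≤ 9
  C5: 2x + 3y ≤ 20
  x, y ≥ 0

max z = -3x + 9y

s.t.
  x + s1 = 9
  y + s2 = 13
  x + 4y + s3 = 14
  2x + y + s4 = 9
  2x + 3y + s5 = 20
  x, y, s1, s2, s3, s4, s5 ≥ 0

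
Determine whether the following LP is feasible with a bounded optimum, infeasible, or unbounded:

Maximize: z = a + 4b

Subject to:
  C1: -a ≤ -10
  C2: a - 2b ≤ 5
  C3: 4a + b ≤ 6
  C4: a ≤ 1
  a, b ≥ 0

Infeasible (no feasible solution exists)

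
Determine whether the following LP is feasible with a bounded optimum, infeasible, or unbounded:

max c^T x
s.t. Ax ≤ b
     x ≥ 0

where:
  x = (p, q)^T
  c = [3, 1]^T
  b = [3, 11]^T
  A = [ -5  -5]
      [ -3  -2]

Unbounded (objective can increase without bound)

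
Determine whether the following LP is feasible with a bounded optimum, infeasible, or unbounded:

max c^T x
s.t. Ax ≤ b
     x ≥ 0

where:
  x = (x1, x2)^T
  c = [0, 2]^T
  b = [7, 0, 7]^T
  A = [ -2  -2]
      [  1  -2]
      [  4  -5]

Unbounded (objective can increase without bound)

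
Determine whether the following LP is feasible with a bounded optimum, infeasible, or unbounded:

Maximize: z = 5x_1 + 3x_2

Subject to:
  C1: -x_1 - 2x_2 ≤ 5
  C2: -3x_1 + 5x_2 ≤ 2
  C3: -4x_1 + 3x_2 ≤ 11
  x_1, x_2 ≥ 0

Unbounded (objective can increase without bound)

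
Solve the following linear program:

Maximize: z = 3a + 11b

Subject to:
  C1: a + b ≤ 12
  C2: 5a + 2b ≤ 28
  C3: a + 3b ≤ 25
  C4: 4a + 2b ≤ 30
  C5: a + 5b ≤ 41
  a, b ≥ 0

Evaluate the objective at each vertex of the feasible region:
  z(0, 0) = 0
  z(5.6, 0) = 16.8
  z(2.615, 7.462) = 89.92
  z(1, 8) = 91  ←
  z(0, 8.2) = 90.2
The maximum is at a = 1, b = 8.

a = 1, b = 8, z = 91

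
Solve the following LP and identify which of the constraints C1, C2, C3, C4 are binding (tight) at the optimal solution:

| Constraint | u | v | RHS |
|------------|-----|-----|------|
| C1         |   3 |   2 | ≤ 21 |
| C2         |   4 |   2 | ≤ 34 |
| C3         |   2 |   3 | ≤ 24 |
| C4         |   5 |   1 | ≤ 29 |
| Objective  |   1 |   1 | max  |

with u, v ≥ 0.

At u = 3, v = 6, compute slack b - a·x for each constraint:
  C1: 21 − 21 = 0  (binding)
  C2: 34 − 24 = 10  (slack)
  C3: 24 − 24 = 0  (binding)
  C4: 29 − 21 = 8  (slack)

Optimal: u = 3, v = 6
Binding: C1, C3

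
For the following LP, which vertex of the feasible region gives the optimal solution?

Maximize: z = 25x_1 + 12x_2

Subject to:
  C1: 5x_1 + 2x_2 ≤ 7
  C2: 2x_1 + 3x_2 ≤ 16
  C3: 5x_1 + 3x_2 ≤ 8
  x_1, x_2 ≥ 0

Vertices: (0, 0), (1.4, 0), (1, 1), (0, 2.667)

Evaluate the objective at each vertex of the feasible region:
  z(0, 0) = 0
  z(1.4, 0) = 35
  z(1, 1) = 37  ←
  z(0, 2.667) = 32
The maximum is at x_1 = 1, x_2 = 1.

(1, 1)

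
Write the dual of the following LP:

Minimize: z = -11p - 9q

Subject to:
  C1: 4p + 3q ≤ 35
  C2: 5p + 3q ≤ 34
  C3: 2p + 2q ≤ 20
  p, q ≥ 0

Primal min cᵀx s.t. Ax ≤ b, x ≥ 0  →  Dual max −bᵀy s.t. Aᵀy ≥ −c, y ≥ 0.

Maximize: z = -35y1 - 34y2 - 20y3

Subject to:
  4y1 + 5y2 + 2y3 ≥ 11
  3y1 + 3y2 + 2y3 ≥ 9
  y1, y2, y3 ≥ 0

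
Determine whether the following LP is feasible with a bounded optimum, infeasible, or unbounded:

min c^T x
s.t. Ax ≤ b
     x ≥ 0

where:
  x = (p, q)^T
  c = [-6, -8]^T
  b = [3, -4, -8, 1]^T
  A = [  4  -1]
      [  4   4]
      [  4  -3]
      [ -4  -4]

Infeasible (no feasible solution exists)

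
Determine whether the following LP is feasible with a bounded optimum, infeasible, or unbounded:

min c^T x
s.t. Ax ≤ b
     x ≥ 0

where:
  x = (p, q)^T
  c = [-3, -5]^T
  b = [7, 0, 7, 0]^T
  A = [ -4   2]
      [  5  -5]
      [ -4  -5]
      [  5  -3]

Unbounded (objective can decrease without bound)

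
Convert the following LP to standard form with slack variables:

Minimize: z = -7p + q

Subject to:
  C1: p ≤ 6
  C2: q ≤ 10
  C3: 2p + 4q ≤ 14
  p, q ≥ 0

min z = -7p + q

s.t.
  p + s1 = 6
  q + s2 = 10
  2p + 4q + s3 = 14
  p, q, s1, s2, s3 ≥ 0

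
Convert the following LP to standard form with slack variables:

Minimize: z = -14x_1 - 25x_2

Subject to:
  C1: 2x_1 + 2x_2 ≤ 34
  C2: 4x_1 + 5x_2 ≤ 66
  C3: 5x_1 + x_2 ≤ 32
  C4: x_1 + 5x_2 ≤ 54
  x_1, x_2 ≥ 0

min z = -14x_1 - 25x_2

s.t.
  2x_1 + 2x_2 + s1 = 34
  4x_1 + 5x_2 + s2 = 66
  5x_1 + x_2 + s3 = 32
  x_1 + 5x_2 + s4 = 54
  x_1, x_2, s1, s2, s3, s4 ≥ 0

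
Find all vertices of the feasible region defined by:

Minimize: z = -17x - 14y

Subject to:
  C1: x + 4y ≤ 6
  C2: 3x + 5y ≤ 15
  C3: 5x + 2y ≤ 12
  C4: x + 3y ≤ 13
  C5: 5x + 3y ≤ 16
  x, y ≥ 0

(0, 0), (2.4, 0), (2, 1), (0, 1.5)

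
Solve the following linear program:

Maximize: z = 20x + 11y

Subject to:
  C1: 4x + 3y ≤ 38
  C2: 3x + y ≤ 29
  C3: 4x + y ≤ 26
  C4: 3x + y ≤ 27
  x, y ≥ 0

Evaluate the objective at each vertex of the feasible region:
  z(0, 0) = 0
  z(6.5, 0) = 130
  z(5, 6) = 166  ←
  z(0, 12.67) = 139.3
The maximum is at x = 5, y = 6.

x = 5, y = 6, z = 166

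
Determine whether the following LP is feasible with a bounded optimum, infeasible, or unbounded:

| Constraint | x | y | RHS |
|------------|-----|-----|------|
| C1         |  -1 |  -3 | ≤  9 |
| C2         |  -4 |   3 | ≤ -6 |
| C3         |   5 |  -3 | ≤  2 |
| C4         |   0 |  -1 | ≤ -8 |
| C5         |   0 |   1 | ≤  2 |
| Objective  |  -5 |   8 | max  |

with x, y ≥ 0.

Infeasible (no feasible solution exists)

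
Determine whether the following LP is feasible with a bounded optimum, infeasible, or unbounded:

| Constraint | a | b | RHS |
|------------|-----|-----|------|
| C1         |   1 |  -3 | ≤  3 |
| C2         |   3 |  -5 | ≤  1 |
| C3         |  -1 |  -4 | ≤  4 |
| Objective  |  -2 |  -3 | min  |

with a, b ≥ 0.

Unbounded (objective can decrease without bound)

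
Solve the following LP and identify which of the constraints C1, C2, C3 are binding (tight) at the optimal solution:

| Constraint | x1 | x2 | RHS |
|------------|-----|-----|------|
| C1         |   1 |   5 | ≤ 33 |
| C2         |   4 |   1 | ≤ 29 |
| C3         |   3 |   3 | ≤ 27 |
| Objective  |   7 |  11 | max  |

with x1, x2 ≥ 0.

At x1 = 3, x2 = 6, compute slack b - a·x for each constraint:
  C1: 33 − 33 = 0  (binding)
  C2: 29 − 18 = 11  (slack)
  C3: 27 − 27 = 0  (binding)

Optimal: x1 = 3, x2 = 6
Binding: C1, C3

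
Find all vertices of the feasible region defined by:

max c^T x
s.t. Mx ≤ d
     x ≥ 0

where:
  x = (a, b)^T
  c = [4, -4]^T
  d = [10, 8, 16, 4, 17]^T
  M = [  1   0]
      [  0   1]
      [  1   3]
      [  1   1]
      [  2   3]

(0, 0), (4, 0), (0, 4)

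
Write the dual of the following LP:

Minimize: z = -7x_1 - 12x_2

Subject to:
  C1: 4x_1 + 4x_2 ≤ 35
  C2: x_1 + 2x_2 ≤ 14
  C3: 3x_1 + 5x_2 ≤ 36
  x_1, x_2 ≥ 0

Primal min cᵀx s.t. Ax ≤ b, x ≥ 0  →  Dual max −bᵀy s.t. Aᵀy ≥ −c, y ≥ 0.

Maximize: z = -35y1 - 14y2 - 36y3

Subject to:
  4y1 + y2 + 3y3 ≥ 7
  4y1 + 2y2 + 5y3 ≥ 12
  y1, y2, y3 ≥ 0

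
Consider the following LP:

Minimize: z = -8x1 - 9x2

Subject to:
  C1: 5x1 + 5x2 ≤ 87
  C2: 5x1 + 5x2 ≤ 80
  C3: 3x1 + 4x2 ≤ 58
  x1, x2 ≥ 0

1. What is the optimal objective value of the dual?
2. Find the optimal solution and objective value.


1. -138
2. x1 = 6, x2 = 10, z = -138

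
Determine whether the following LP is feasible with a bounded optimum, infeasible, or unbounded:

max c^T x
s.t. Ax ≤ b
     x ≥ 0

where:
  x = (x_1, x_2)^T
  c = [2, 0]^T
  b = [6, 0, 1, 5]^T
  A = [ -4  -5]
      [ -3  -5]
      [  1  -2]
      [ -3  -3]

Unbounded (objective can increase without bound)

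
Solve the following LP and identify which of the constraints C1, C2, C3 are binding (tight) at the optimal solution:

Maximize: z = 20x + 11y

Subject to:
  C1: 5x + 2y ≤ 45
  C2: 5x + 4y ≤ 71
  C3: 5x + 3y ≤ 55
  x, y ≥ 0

At x = 5, y = 10, compute slack b - a·x for each constraint:
  C1: 45 − 45 = 0  (binding)
  C2: 71 − 65 = 6  (slack)
  C3: 55 − 55 = 0  (binding)

Optimal: x = 5, y = 10
Binding: C1, C3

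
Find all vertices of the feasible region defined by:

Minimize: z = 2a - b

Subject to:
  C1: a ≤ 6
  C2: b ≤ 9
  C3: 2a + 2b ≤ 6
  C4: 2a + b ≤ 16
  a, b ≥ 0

(0, 0), (3, 0), (0, 3)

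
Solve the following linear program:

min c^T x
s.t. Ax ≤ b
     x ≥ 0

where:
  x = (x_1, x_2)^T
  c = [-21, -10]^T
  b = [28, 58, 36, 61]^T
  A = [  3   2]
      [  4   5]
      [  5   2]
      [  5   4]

Evaluate the objective at each vertex of the feasible region:
  z(0, 0) = 0
  z(7.2, 0) = -151.2
  z(4, 8) = -164  ←
  z(3.429, 8.857) = -160.6
  z(0, 11.6) = -116
The minimum is at x_1 = 4, x_2 = 8.

x_1 = 4, x_2 = 8, z = -164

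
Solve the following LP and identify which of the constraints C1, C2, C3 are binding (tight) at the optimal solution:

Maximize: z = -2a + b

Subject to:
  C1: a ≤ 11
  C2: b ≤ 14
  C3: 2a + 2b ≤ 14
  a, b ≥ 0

At a = 0, b = 7, compute slack b - a·x for each constraint:
  C1: 11 − 0 = 11  (slack)
  C2: 14 − 7 = 7  (slack)
  C3: 14 − 14 = 0  (binding)

Optimal: a = 0, b = 7
Binding: C3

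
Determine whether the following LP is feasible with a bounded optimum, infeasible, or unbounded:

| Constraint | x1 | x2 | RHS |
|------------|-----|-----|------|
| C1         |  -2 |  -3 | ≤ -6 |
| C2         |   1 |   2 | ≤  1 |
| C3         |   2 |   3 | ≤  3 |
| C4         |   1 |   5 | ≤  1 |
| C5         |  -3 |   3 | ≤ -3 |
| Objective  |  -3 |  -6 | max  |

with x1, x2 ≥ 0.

Infeasible (no feasible solution exists)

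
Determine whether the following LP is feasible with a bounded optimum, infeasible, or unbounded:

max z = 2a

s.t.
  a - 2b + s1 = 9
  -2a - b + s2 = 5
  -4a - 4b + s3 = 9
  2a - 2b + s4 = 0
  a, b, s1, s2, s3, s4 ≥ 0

Unbounded (objective can increase without bound)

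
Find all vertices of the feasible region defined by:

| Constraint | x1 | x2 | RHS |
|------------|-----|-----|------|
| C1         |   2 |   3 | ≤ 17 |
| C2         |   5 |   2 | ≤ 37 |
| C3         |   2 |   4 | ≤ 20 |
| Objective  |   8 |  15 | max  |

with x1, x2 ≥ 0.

(0, 0), (7.4, 0), (7, 1), (4, 3), (0, 5)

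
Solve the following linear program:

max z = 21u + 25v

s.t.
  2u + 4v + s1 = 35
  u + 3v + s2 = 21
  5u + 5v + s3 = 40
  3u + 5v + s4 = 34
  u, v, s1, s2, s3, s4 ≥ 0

Evaluate the objective at each vertex of the feasible region:
  z(0, 0) = 0
  z(8, 0) = 168
  z(3, 5) = 188  ←
  z(0, 6.8) = 170
The maximum is at u = 3, v = 5.

u = 3, v = 5, z = 188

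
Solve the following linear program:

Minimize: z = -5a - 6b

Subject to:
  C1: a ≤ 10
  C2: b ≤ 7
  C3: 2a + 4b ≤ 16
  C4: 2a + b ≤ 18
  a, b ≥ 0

Evaluate the objective at each vertex of the feasible region:
  z(0, 0) = 0
  z(8, 0) = -40  ←
  z(0, 4) = -24
The minimum is at a = 8, b = 0.

a = 8, b = 0, z = -40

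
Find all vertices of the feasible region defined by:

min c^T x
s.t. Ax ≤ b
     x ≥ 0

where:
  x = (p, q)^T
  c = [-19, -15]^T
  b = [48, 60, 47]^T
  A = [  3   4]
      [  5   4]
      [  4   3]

(0, 0), (11.75, 0), (8, 5), (6, 7.5), (0, 12)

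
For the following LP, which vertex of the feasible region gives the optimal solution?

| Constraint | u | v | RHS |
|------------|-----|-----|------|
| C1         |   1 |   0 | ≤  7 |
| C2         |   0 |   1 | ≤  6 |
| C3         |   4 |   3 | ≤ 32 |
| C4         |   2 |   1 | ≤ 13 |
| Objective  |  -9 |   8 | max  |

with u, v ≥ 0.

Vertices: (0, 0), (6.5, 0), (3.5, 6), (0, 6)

Evaluate the objective at each vertex of the feasible region:
  z(0, 0) = 0
  z(6.5, 0) = -58.5
  z(3.5, 6) = 16.5
  z(0, 6) = 48  ←
The maximum is at u = 0, v = 6.

(0, 6)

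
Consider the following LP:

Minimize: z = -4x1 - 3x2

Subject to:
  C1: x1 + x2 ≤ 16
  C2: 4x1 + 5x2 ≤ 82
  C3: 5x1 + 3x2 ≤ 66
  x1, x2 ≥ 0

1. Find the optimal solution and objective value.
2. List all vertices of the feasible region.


1. x1 = 9, x2 = 7, z = -57
2. (0, 0), (13.2, 0), (9, 7), (0, 16)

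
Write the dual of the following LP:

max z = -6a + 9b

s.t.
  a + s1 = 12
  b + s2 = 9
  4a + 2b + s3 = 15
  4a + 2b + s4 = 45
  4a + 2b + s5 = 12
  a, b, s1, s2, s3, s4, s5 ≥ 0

Primal max cᵀx s.t. Ax ≤ b, x ≥ 0  →  Dual min bᵀy s.t. Aᵀy ≥ c, y ≥ 0.

Minimize: z = 12y1 + 9y2 + 15y3 + 45y4 + 12y5

Subject to:
  y1 + 4y3 + 4y4 + 4y5 ≥ -6
  y2 + 2y3 + 2y4 + 2y5 ≥ 9
  y1, y2, y3, y4, y5 ≥ 0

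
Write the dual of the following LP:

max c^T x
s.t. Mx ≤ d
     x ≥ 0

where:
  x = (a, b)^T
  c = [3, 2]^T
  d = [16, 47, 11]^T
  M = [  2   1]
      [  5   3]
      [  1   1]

Primal max cᵀx s.t. Ax ≤ b, x ≥ 0  →  Dual min bᵀy s.t. Aᵀy ≥ c, y ≥ 0.

Minimize: z = 16y1 + 47y2 + 11y3

Subject to:
  2y1 + 5y2 + y3 ≥ 3
  y1 + 3y2 + y3 ≥ 2
  y1, y2, y3 ≥ 0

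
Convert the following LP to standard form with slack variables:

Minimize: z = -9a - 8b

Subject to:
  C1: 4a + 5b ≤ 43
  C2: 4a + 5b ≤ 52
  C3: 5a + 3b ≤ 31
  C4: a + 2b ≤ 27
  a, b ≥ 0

min z = -9a - 8b

s.t.
  4a + 5b + s1 = 43
  4a + 5b + s2 = 52
  5a + 3b + s3 = 31
  a + 2b + s4 = 27
  a, b, s1, s2, s3, s4 ≥ 0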